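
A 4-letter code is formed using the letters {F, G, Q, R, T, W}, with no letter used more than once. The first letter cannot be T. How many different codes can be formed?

The first letter has 6−1 = 5 choices (anything except T).
The remaining 3 letters are filled from the other 5 symbols without repetition: 5 × 4 × 3 = 60.
Total: 5 × 60 = 300.

300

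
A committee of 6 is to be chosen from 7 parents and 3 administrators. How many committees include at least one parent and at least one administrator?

203

Unrestricted: C(10,6) = 210 ways to pick any 6 of the 10.
Selections missing a whole group: no parents → C(3,6) = 0; no administrators → C(7,6) = 7.
Both groups omitted at once is impossible, so 210 − 7 = 203.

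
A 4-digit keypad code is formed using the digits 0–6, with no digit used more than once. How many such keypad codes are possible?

840

Choose and order 4 of the 7 symbols: the first digit has 7 options, the next 6, then 5, 4.
That product is 7 × 6 × 5 × 4 = 840.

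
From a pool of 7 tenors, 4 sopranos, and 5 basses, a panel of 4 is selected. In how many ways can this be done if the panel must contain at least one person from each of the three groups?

910

With no constraint there are C(16,4) = 1820 possible selections.
Subtract selections that omit an entire group: no tenors → C(9,4) = 126; no sopranos → C(12,4) = 495; no basses → C(11,4) = 330.
Add back selections omitting two groups (i.e. drawn from a single group): C(7,4) + C(4,4) + C(5,4) = 41.
By inclusion–exclusion: 1820 − 951 + 41 = 910.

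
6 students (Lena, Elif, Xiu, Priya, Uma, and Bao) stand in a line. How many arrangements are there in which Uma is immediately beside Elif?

Place the 4 others and the Uma-Elif pair as 5 objects in a line; the pair has 2 internal arrangements.
So the count is 2·(5)! = 240.

240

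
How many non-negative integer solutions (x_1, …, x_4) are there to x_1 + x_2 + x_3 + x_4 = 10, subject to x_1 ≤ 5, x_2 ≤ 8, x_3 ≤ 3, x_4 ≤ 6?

144

By stars and bars, unrestricted non-negative solutions to x_1+…+x_4 = 10 number C(10+3,3) = 286.
Subtract solutions that violate a single cap (substitute x_i' = x_i − (cap_i+1)): x_1 ≥ 6 gives C(7,3) = 35; x_2 ≥ 9 gives C(4,3) = 4; x_3 ≥ 4 gives C(9,3) = 84; x_4 ≥ 7 gives C(6,3) = 20. Together 143.
Add back pairs where two caps are both exceeded: 0 + 1 + 0 + 0 + 0 + 0 = 1.
By inclusion–exclusion the count is 286 − 143 + 1 = 144.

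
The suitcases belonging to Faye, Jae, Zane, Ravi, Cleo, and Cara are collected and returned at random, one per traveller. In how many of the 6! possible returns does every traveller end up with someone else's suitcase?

Let Aᵢ be the assignments in which traveller i gets their own suitcase. We want the size of the complement of A₁∪…∪A_6.
By inclusion–exclusion this is Σ_{j=0}^{6} (−1)^j C(6,j)·(6−j)!.
Computing: 720 − 720 + 360 − 120 + 30 − 6 + 1 = 265.

265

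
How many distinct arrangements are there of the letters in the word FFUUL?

Letter multiplicities in FFUUL: F×2, L×1, U×2.
Dividing 5! = 120 by 2!·2! = 4 for the repeated letters gives 30.

30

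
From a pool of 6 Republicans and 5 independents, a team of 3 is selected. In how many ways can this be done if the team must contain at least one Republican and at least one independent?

135

Unrestricted: C(11,3) = 165 ways to pick any 3 of the 11.
Selections missing a whole group: no Republicans → C(5,3) = 10; no independents → C(6,3) = 20.
Both groups omitted at once is impossible, so 165 − 30 = 135.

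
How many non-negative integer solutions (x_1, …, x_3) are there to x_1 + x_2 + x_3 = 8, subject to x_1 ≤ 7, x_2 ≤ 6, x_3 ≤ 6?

Ignoring the caps, the number of non-negative solutions to x_1+…+x_3 = 8 is C(10,2) = 45.
Subtract solutions that violate a single cap (substitute x_i' = x_i − (cap_i+1)): x_1 ≥ 8 gives C(2,2) = 1; x_2 ≥ 7 gives C(3,2) = 3; x_3 ≥ 7 gives C(3,2) = 3. Together 7.
No two caps can be exceeded simultaneously, so the pair terms are all 0.
By inclusion–exclusion the count is 45 − 7 + 0 = 38.

38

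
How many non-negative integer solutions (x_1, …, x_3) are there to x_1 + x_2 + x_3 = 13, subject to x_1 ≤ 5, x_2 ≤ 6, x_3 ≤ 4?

By stars and bars, unrestricted non-negative solutions to x_1+…+x_3 = 13 number C(13+2,2) = 105.
Subtract solutions that violate a single cap (substitute x_i' = x_i − (cap_i+1)): x_1 ≥ 6 gives C(9,2) = 36; x_2 ≥ 7 gives C(8,2) = 28; x_3 ≥ 5 gives C(10,2) = 45. Together 109.
Add back pairs where two caps are both exceeded: 1 + 6 + 3 = 10.
By inclusion–exclusion the count is 105 − 109 + 10 = 6.

6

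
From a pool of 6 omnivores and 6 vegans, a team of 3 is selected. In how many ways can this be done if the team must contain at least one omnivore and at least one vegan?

180

Unrestricted: C(12,3) = 220 ways to pick any 3 of the 12.
Selections missing a whole group: no omnivores → C(6,3) = 20; no vegans → C(6,3) = 20.
Both groups omitted at once is impossible, so 220 − 40 = 180.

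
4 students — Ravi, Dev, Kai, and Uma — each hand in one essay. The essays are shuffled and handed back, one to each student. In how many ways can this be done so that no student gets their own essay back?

This is the derangement count D_4: permutations of 4 items with no fixed point.
By inclusion–exclusion this is Σ_{j=0}^{4} (−1)^j C(4,j)·(4−j)!.
Computing: 24 − 24 + 12 − 4 + 1 = 9.

9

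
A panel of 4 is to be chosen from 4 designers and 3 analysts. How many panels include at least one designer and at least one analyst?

34

Total 4-person selections from all 7: C(7,4) = 35.
Selections missing a whole group: no designers → C(3,4) = 0; no analysts → C(4,4) = 1.
Both groups omitted at once is impossible, so 35 − 1 = 34.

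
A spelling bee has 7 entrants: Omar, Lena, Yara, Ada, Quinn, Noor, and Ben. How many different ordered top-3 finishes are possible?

210

There are 7 choices for 1st place, 6 for 2nd, and 5 for 3rd.
That gives 7 × 6 × 5 = 210.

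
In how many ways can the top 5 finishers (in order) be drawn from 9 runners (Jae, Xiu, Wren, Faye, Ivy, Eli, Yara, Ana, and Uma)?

15120

There are 9 choices for 1st place, 8 for 2nd, and so on down to 5 for position 5.
That gives 9 × 8 × 7 × 6 × 5 = 15120.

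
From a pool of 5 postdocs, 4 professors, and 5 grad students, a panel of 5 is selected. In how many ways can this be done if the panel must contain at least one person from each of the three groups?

With no constraint there are C(14,5) = 2002 possible selections.
Selections missing a whole group: no postdocs → C(9,5) = 126; no professors → C(10,5) = 252; no grad students → C(9,5) = 126.
Add back selections omitting two groups (i.e. drawn from a single group): C(5,5) + C(4,5) + C(5,5) = 2.
By inclusion–exclusion: 2002 − 504 + 2 = 1500.

1500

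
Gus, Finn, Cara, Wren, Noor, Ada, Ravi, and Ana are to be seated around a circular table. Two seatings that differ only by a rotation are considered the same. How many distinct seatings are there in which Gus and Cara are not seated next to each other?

3600

All circular seatings of 8 people number (7)! = 5040.
Seatings with Gus beside Cara: treat them as a block with 2 internal orders, giving 2 × (6)! = 1440.
Subtracting, 5040 − 1440 = 3600.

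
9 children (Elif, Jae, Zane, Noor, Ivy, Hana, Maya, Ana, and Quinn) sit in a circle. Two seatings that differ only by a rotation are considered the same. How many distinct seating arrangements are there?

40320

Fix one person's seat to break rotational symmetry; the remaining 8 people can be arranged in (8)! = 40320 ways.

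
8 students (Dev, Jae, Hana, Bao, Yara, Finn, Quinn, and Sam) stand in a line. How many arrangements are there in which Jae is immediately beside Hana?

Place the 6 others and the Jae-Hana pair as 7 objects in a line; the pair has 2 internal arrangements.
That gives 2 × 7! = 2 × 5040 = 10080.

10080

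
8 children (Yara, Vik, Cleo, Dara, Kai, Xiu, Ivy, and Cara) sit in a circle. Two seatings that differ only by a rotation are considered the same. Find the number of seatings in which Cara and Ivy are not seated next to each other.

Without the restriction there are (7)! = 5040 seatings.
Those with Cara next to Ivy: fuse the pair into one unit and seat 7 units around a circle — 2·(6)! = 1440.
Subtracting, 5040 − 1440 = 3600.

3600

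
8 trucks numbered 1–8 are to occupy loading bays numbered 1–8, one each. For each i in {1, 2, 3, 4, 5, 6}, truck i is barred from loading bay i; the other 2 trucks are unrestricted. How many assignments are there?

18806

Let Aᵢ (for 1 ≤ i ≤ 6) be the placements that put truck i in its forbidden loading bay. Any j of these fix j positions, leaving (8−j)! ways to fill the rest, and there are C(6,j) ways to pick which j.
By inclusion–exclusion, the number of valid placements is Σ_{j=0}^{6} (−1)^j C(6,j)·(8−j)!.
Computing: 40320 − 30240 + 10800 − 2400 + 360 − 36 + 2 = 18806.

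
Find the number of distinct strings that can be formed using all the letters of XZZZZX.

XZZZZX has 6 letters with X appearing twice and Z appearing 4 times.
Dividing 6! = 720 by 4!·2! = 48 for the repeated letters gives 15.

15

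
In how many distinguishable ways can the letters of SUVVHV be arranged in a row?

The 6 letters of SUVVHV have repeats: V appearing 3 times.
So there are 6! / (3!) = 120 distinguishable arrangements.

120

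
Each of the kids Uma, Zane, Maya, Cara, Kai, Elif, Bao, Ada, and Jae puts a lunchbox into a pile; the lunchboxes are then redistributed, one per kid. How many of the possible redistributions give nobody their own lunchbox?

133496

This is the derangement count D_9: permutations of 9 items with no fixed point.
By inclusion–exclusion this is Σ_{j=0}^{9} (−1)^j C(9,j)·(9−j)!.
Computing: 362880 − 362880 + 181440 − 60480 + 15120 − 3024 + 504 − 72 + 9 − 1 = 133496.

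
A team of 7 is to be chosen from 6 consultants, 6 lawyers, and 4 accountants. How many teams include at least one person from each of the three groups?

10408

Total 7-person selections from all 16: C(16,7) = 11440.
Subtract selections that omit an entire group: no consultants → C(10,7) = 120; no lawyers → C(10,7) = 120; no accountants → C(12,7) = 792.
Add back selections omitting two groups (i.e. drawn from a single group): C(6,7) + C(6,7) + C(4,7) = 0.
By inclusion–exclusion: 11440 − 1032 + 0 = 10408.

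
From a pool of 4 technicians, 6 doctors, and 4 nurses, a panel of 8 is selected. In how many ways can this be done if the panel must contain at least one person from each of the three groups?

With no constraint there are C(14,8) = 3003 possible selections.
Selections missing a whole group: no technicians → C(10,8) = 45; no doctors → C(8,8) = 1; no nurses → C(10,8) = 45.
Add back selections omitting two groups (i.e. drawn from a single group): C(4,8) + C(6,8) + C(4,8) = 0.
By inclusion–exclusion: 3003 − 91 + 0 = 2912.

2912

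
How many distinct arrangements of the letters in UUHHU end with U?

Fix U in the last position and arrange the remaining 4 letters.
Those 4 letters have H appearing twice and U appearing twice, giving (4)!/(2!·2!) = 6.

6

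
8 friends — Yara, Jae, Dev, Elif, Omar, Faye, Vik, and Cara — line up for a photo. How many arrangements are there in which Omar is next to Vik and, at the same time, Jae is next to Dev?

2880

Treat {Omar,Vik} as one block (2 orders) and {Jae,Dev} as another (2 orders).
That leaves 6 units to arrange: 2 × 2 × 6! = 4 × 720 = 2880.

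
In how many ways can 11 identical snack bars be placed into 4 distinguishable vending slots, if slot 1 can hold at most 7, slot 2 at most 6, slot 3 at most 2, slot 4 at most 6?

By stars and bars, unrestricted non-negative solutions to x_1+…+x_4 = 11 number C(11+3,3) = 364.
Subtract solutions that violate a single cap (substitute x_i' = x_i − (cap_i+1)): x_1 ≥ 8 gives C(6,3) = 20; x_2 ≥ 7 gives C(7,3) = 35; x_3 ≥ 3 gives C(11,3) = 165; x_4 ≥ 7 gives C(7,3) = 35. Together 255.
Add back pairs where two caps are both exceeded: 0 + 1 + 0 + 4 + 0 + 4 = 9.
By inclusion–exclusion the count is 364 − 255 + 9 = 118.

118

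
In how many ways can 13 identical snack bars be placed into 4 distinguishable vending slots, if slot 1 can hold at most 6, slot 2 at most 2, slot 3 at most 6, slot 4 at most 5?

63

Ignoring the caps, the number of non-negative solutions to x_1+…+x_4 = 13 is C(16,3) = 560.
Subtract solutions that violate a single cap (substitute x_i' = x_i − (cap_i+1)): x_1 ≥ 7 gives C(9,3) = 84; x_2 ≥ 3 gives C(13,3) = 286; x_3 ≥ 7 gives C(9,3) = 84; x_4 ≥ 6 gives C(10,3) = 120. Together 574.
Add back pairs where two caps are both exceeded: 20 + 0 + 1 + 20 + 35 + 1 = 77.
By inclusion–exclusion the count is 560 − 574 + 77 = 63.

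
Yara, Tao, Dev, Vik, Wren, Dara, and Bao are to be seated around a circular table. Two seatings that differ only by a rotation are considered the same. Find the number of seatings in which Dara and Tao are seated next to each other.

Glue Dara and Tao into a block (2 internal orders). Seating 6 units around a circle gives (5)! arrangements.
So 2 × (5)! = 2 × 120 = 240.

240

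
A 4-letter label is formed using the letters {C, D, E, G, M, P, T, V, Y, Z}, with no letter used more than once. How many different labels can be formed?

5040

With no repetition, fill the 4 letters in order: 10 choices, then 9, down to 7.
That product is 10 × 9 × 8 × 7 = 5040.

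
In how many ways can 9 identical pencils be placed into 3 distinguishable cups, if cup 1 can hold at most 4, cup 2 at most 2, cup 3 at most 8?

14

Ignoring the caps, the number of non-negative solutions to x_1+…+x_3 = 9 is C(11,2) = 55.
Subtract solutions that violate a single cap (substitute x_i' = x_i − (cap_i+1)): x_1 ≥ 5 gives C(6,2) = 15; x_2 ≥ 3 gives C(8,2) = 28; x_3 ≥ 9 gives C(2,2) = 1. Together 44.
Add back pairs where two caps are both exceeded: 3 + 0 + 0 = 3.
By inclusion–exclusion the count is 55 − 44 + 3 = 14.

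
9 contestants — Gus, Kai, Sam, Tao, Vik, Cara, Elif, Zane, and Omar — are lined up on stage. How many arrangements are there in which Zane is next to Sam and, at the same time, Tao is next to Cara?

20160

Treat {Zane,Sam} as one block (2 orders) and {Tao,Cara} as another (2 orders).
That leaves 7 units to arrange: 2 × 2 × 7! = 4 × 5040 = 20160.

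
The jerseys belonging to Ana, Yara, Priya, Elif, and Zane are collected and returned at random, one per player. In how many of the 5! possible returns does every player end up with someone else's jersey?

This is the derangement count D_5: permutations of 5 items with no fixed point.
By inclusion–exclusion this is Σ_{j=0}^{5} (−1)^j C(5,j)·(5−j)!.
Computing: 120 − 120 + 60 − 20 + 5 − 1 = 44.

44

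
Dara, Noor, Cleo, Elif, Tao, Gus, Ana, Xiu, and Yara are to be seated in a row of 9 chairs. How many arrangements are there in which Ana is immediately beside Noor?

Treat {Ana, Noor} as a single unit. There are 8 units to order, and the pair itself can be ordered 2 ways.
That gives 2 × 8! = 2 × 40320 = 80640.

80640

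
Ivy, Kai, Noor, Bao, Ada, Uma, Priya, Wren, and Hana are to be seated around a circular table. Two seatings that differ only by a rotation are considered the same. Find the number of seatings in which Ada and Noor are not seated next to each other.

Without the restriction there are (8)! = 40320 seatings.
Seatings with Ada beside Noor: treat them as a block with 2 internal orders, giving 2 × (7)! = 10080.
Subtracting, 40320 − 10080 = 30240.

30240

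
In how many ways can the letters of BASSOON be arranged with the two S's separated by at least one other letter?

There are 7!/(2!·2!) = 1260 arrangements of BASSOON in total.
If the two S's are adjacent, glue them into one block, leaving 6 items to arrange: (6)!/(2!) = 360 ways.
Hence 1260 − 360 = 900.

900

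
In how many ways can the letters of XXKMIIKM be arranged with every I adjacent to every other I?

630

Treat the 2 copies of I as a single block. The multiset to arrange is then {II, K, K, M, M, X, X}, 7 items in all.
That gives (7)!/(2!·2!·2!) = 630 arrangements.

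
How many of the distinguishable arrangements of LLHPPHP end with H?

60

Fix H in the last position and arrange the remaining 6 letters.
Those 6 letters have L appearing twice and P appearing 3 times, giving (6)!/(3!·2!) = 60.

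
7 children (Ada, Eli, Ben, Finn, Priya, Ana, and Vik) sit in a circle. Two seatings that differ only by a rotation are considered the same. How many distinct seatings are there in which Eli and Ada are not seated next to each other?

480

Without the restriction there are (6)! = 720 seatings.
Seatings with Eli beside Ada: treat them as a block with 2 internal orders, giving 2 × (5)! = 240.
Subtracting, 720 − 240 = 480.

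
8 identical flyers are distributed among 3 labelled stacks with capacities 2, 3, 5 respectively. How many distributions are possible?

By stars and bars, unrestricted non-negative solutions to x_1+…+x_3 = 8 number C(8+2,2) = 45.
Subtract solutions that violate a single cap (substitute x_i' = x_i − (cap_i+1)): x_1 ≥ 3 gives C(7,2) = 21; x_2 ≥ 4 gives C(6,2) = 15; x_3 ≥ 6 gives C(4,2) = 6. Together 42.
Add back pairs where two caps are both exceeded: 3 + 0 + 0 = 3.
By inclusion–exclusion the count is 45 − 42 + 3 = 6.

6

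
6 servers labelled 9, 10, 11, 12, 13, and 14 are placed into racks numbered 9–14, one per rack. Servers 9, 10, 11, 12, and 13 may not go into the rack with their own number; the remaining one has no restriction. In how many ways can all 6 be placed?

309

Let Aᵢ (for 9 ≤ i ≤ 13) be the placements that put server i in its forbidden rack. Any j of these fix j positions, leaving (6−j)! ways to fill the rest, and there are C(5,j) ways to pick which j.
By inclusion–exclusion, the number of valid placements is Σ_{j=0}^{5} (−1)^j C(5,j)·(6−j)!.
Computing: 720 − 600 + 240 − 60 + 10 − 1 = 309.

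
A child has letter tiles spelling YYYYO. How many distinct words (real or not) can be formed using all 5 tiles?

5

Letter multiplicities in YYYYO: O×1, Y×4.
So there are 5! / (4!) = 5 distinguishable arrangements.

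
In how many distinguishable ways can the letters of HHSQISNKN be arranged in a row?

45360

Letter multiplicities in HHSQISNKN: H×2, I×1, K×1, N×2, Q×1, S×2.
The number of distinct arrangements is 9!/(2!·2!·2!) = 362880/8 = 45360.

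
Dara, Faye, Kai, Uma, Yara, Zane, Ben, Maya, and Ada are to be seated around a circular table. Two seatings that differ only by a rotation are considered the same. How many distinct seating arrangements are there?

40320

Fix one person's seat to break rotational symmetry; the remaining 8 people can be arranged in (8)! = 40320 ways.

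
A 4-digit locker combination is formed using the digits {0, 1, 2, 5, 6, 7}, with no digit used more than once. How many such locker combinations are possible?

360

Choose and order 4 of the 6 symbols: the first digit has 6 options, the next 5, then 4, 3.
That product is 6 × 5 × 4 × 3 = 360.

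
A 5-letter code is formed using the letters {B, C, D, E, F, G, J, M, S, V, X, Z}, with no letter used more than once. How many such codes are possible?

95040

With no repetition, fill the 5 letters in order: 12 choices, then 11, down to 8.
That product is 12 × 11 × 10 × 9 × 8 = 95040.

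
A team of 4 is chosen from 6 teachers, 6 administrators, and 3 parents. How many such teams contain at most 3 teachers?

1350

Split by how many teachers are chosen (0 through 3).
Sum: C(6,0)·C(9,4) + C(6,1)·C(9,3) + C(6,2)·C(9,2) + C(6,3)·C(9,1) = 126 + 504 + 540 + 180 = 1350.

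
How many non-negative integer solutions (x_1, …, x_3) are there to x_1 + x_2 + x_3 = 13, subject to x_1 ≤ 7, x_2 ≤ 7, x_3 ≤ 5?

By stars and bars, unrestricted non-negative solutions to x_1+…+x_3 = 13 number C(13+2,2) = 105.
Subtract solutions that violate a single cap (substitute x_i' = x_i − (cap_i+1)): x_1 ≥ 8 gives C(7,2) = 21; x_2 ≥ 8 gives C(7,2) = 21; x_3 ≥ 6 gives C(9,2) = 36. Together 78.
No two caps can be exceeded simultaneously, so the pair terms are all 0.
By inclusion–exclusion the count is 105 − 78 + 0 = 27.

27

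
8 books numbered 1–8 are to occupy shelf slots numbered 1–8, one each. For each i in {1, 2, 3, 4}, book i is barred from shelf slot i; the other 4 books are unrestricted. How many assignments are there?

Let Aᵢ (for 1 ≤ i ≤ 4) be the placements that put book i in its forbidden shelf slot. Any j of these fix j positions, leaving (8−j)! ways to fill the rest, and there are C(4,j) ways to pick which j.
By inclusion–exclusion, the number of valid placements is Σ_{j=0}^{4} (−1)^j C(4,j)·(8−j)!.
Computing: 40320 − 20160 + 4320 − 480 + 24 = 24024.

24024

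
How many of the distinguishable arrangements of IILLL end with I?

Fix I in the last position and arrange the remaining 4 letters.
Those 4 letters have L appearing 3 times, giving (4)!/(3!) = 4.

4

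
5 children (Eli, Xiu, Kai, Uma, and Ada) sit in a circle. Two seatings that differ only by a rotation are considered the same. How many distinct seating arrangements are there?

Fix one person's seat to break rotational symmetry; the remaining 4 people can be arranged in (4)! = 24 ways.

24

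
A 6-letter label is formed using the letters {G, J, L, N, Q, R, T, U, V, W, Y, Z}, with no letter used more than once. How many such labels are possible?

665280

This is a permutation of 6 out of 12: P(12,6) = 12!/6!.
That product is 12 × 11 × 10 × 9 × 8 × 7 = 665280.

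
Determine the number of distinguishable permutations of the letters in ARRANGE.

1260

ARRANGE has 7 letters with A appearing twice and R appearing twice.
Dividing 7! = 5040 by 2!·2! = 4 for the repeated letters gives 1260.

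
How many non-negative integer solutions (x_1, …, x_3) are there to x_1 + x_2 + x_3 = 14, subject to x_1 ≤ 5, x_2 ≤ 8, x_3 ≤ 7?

By stars and bars, unrestricted non-negative solutions to x_1+…+x_3 = 14 number C(14+2,2) = 120.
Subtract solutions that violate a single cap (substitute x_i' = x_i − (cap_i+1)): x_1 ≥ 6 gives C(10,2) = 45; x_2 ≥ 9 gives C(7,2) = 21; x_3 ≥ 8 gives C(8,2) = 28. Together 94.
Add back pairs where two caps are both exceeded: 0 + 1 + 0 = 1.
By inclusion–exclusion the count is 120 − 94 + 1 = 27.

27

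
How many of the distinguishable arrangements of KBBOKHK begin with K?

180

With the first slot taken by K, it remains to arrange the other 6 letters (BBOKHK).
Those 6 letters have B appearing twice and K appearing twice, giving (6)!/(2!·2!) = 180.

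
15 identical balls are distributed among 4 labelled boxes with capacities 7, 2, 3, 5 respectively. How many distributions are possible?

10

By stars and bars, unrestricted non-negative solutions to x_1+…+x_4 = 15 number C(15+3,3) = 816.
Subtract solutions that violate a single cap (substitute x_i' = x_i − (cap_i+1)): x_1 ≥ 8 gives C(10,3) = 120; x_2 ≥ 3 gives C(15,3) = 455; x_3 ≥ 4 gives C(14,3) = 364; x_4 ≥ 6 gives C(12,3) = 220. Together 1159.
Add back pairs where two caps are both exceeded: 35 + 20 + 4 + 165 + 84 + 56 = 364.
Subtract triples: 1 + 0 + 0 + 10 = 11.
By inclusion–exclusion the count is 816 − 1159 + 364 − 11 = 10.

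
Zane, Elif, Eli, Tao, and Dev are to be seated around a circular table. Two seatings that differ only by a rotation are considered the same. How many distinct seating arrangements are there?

24

Fix one person's seat to break rotational symmetry; the remaining 4 people can be arranged in (4)! = 24 ways.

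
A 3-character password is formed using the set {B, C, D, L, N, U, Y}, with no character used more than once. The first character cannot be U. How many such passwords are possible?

The first character has 7−1 = 6 choices (anything except U).
The remaining 2 characters are filled from the other 6 symbols without repetition: 6 × 5 = 30.
Total: 6 × 30 = 180.

180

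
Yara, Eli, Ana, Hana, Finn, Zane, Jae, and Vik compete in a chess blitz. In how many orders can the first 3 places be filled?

This is an ordered selection of 3 from 8: P(8,3).
That gives 8 × 7 × 6 = 336.

336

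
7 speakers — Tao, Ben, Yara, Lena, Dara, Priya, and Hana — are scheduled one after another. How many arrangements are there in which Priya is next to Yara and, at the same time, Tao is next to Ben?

Treat {Priya,Yara} as one block (2 orders) and {Tao,Ben} as another (2 orders).
That leaves 5 units to arrange: 2 × 2 × 5! = 4 × 120 = 480.

480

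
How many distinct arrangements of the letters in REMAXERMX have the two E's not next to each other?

17640

There are 9!/(2!·2!·2!·2!) = 22680 arrangements of REMAXERMX in total.
If the two E's are adjacent, glue them into one block, leaving 8 items to arrange: (8)!/(2!·2!·2!) = 5040 ways.
Subtracting, 22680 − 5040 = 17640 arrangements keep the E's apart.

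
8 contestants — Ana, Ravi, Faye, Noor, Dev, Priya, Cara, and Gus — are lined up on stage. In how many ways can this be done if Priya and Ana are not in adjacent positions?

There are 8! = 40320 arrangements in all. If Priya and Ana are adjacent, merging them into one block gives 2·(7)! = 10080 arrangements.
So 40320 − 10080 = 30240 arrangements keep them apart.

30240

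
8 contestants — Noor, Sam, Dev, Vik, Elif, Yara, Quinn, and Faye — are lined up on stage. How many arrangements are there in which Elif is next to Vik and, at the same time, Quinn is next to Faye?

Treat {Elif,Vik} as one block (2 orders) and {Quinn,Faye} as another (2 orders).
That leaves 6 units to arrange: 2 × 2 × 6! = 4 × 720 = 2880.

2880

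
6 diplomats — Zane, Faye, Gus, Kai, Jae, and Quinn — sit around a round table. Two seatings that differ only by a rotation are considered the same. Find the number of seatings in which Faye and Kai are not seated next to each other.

72

Without the restriction there are (5)! = 120 seatings.
Those with Faye next to Kai: fuse the pair into one unit and seat 5 units around a circle — 2·(4)! = 48.
Subtracting, 120 − 48 = 72.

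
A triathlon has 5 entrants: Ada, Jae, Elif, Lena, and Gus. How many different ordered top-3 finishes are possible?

60

This is an ordered selection of 3 from 5: P(5,3).
That gives 5 × 4 × 3 = 60.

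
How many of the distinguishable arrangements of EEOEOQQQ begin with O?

140

Fix O in the first position and arrange the remaining 7 letters.
Those 7 letters have E appearing 3 times and Q appearing 3 times, giving (7)!/(3!·3!) = 140.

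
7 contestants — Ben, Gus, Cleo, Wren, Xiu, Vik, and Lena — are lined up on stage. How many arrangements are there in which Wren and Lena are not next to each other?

3600

There are 7! = 5040 arrangements in all. If Wren and Lena are adjacent, merging them into one block gives 2·(6)! = 1440 arrangements.
So 5040 − 1440 = 3600 arrangements keep them apart.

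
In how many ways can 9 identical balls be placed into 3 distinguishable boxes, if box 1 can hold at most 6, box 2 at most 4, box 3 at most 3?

14

Without the upper bounds there are C(11,2) = 55 ways to split 9 among 3 boxes.
Subtract solutions that violate a single cap (substitute x_i' = x_i − (cap_i+1)): x_1 ≥ 7 gives C(4,2) = 6; x_2 ≥ 5 gives C(6,2) = 15; x_3 ≥ 4 gives C(7,2) = 21. Together 42.
Add back pairs where two caps are both exceeded: 0 + 0 + 1 = 1.
By inclusion–exclusion the count is 55 − 42 + 1 = 14.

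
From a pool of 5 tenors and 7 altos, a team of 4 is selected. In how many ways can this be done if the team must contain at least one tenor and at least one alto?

455

With no constraint there are C(12,4) = 495 possible selections.
Selections missing a whole group: no tenors → C(7,4) = 35; no altos → C(5,4) = 5.
Both groups omitted at once is impossible, so 495 − 40 = 455.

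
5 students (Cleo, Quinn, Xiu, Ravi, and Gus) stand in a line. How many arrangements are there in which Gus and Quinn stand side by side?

Treat {Gus, Quinn} as a single unit. There are 4 units to order, and the pair itself can be ordered 2 ways.
That gives 2 × 4! = 2 × 24 = 48.

48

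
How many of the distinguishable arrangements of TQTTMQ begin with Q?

20

With the first slot taken by Q, it remains to arrange the other 5 letters (TTTMQ).
Those 5 letters have T appearing 3 times, giving (5)!/(3!) = 20.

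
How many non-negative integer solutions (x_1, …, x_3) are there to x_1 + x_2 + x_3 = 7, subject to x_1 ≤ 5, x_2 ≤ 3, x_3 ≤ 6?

22

Without the upper bounds there are C(9,2) = 36 ways to split 7 among 3 variables.
Subtract solutions that violate a single cap (substitute x_i' = x_i − (cap_i+1)): x_1 ≥ 6 gives C(3,2) = 3; x_2 ≥ 4 gives C(5,2) = 10; x_3 ≥ 7 gives C(2,2) = 1. Together 14.
No two caps can be exceeded simultaneously, so the pair terms are all 0.
By inclusion–exclusion the count is 36 − 14 + 0 = 22.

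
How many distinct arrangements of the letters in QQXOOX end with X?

Fix X in the last position and arrange the remaining 5 letters.
Those 5 letters have O appearing twice and Q appearing twice, giving (5)!/(2!·2!) = 30.

30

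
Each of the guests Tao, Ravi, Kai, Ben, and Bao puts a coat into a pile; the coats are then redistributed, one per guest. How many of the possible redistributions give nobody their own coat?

Let Aᵢ be the assignments in which guest i gets their own coat. We want the size of the complement of A₁∪…∪A_5.
By inclusion–exclusion this is Σ_{j=0}^{5} (−1)^j C(5,j)·(5−j)!.
Computing: 120 − 120 + 60 − 20 + 5 − 1 = 44.

44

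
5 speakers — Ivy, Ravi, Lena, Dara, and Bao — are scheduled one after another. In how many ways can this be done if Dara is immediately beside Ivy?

Glue Dara and Ivy into one block (2 internal orders), leaving 4 units to arrange in a row.
That gives 2 × 4! = 2 × 24 = 48.

48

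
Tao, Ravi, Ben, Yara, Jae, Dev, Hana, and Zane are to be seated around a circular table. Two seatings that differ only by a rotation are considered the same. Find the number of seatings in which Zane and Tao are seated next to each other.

1440

Treat {Zane, Tao} as one unit (2 internal orders) and seat the resulting 7 units around the table: (6)! circular arrangements.
So 2 × (6)! = 2 × 720 = 1440.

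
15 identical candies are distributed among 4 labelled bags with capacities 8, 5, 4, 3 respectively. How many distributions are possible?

Without the upper bounds there are C(18,3) = 816 ways to split 15 among 4 bags.
Subtract solutions that violate a single cap (substitute x_i' = x_i − (cap_i+1)): x_1 ≥ 9 gives C(9,3) = 84; x_2 ≥ 6 gives C(12,3) = 220; x_3 ≥ 5 gives C(13,3) = 286; x_4 ≥ 4 gives C(14,3) = 364. Together 954.
Add back pairs where two caps are both exceeded: 1 + 4 + 10 + 35 + 56 + 84 = 190.
Subtract triples: 0 + 0 + 0 + 1 = 1.
By inclusion–exclusion the count is 816 − 954 + 190 − 1 = 51.

51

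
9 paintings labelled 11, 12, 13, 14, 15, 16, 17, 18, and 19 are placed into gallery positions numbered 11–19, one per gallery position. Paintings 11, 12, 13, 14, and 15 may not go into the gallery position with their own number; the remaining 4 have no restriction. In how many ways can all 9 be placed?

Let Aᵢ (for 11 ≤ i ≤ 15) be the placements that put painting i in its forbidden gallery position. Any j of these fix j positions, leaving (9−j)! ways to fill the rest, and there are C(5,j) ways to pick which j.
By inclusion–exclusion, the number of valid placements is Σ_{j=0}^{5} (−1)^j C(5,j)·(9−j)!.
Computing: 362880 − 201600 + 50400 − 7200 + 600 − 24 = 205056.

205056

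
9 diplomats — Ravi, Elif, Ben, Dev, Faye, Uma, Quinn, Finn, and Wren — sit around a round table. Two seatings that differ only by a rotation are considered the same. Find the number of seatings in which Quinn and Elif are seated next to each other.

Treat {Quinn, Elif} as one unit (2 internal orders) and seat the resulting 8 units around the table: (7)! circular arrangements.
So 2 × (7)! = 2 × 5040 = 10080.

10080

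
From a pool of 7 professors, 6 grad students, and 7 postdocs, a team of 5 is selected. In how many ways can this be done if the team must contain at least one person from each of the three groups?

With no constraint there are C(20,5) = 15504 possible selections.
Subtract selections that omit an entire group: no professors → C(13,5) = 1287; no grad students → C(14,5) = 2002; no postdocs → C(13,5) = 1287.
Add back selections omitting two groups (i.e. drawn from a single group): C(7,5) + C(6,5) + C(7,5) = 48.
By inclusion–exclusion: 15504 − 4576 + 48 = 10976.

10976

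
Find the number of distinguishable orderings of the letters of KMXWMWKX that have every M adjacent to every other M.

630

Treat the 2 copies of M as a single block. The multiset to arrange is then {MM, K, K, W, W, X, X}, 7 items in all.
That gives (7)!/(2!·2!·2!) = 630 arrangements.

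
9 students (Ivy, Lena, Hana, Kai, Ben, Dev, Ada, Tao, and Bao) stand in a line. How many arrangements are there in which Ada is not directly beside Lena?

There are 9! = 362880 arrangements in all. If Ada and Lena are adjacent, merging them into one block gives 2·(8)! = 80640 arrangements.
So 362880 − 80640 = 282240 arrangements keep them apart.

282240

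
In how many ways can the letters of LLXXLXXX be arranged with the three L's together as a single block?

6

Treat the 3 copies of L as a single block. The multiset to arrange is then {LLL, X, X, X, X, X}, 6 items in all.
That gives (6)!/(5!) = 6 arrangements.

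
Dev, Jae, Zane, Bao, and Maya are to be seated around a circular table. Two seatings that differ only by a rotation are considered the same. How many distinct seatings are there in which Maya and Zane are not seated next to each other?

Without the restriction there are (4)! = 24 seatings.
Those with Maya next to Zane: fuse the pair into one unit and seat 4 units around a circle — 2·(3)! = 12.
Subtracting, 24 − 12 = 12.

12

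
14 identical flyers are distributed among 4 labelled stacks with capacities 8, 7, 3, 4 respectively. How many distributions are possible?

Without the upper bounds there are C(17,3) = 680 ways to split 14 among 4 stacks.
Subtract solutions that violate a single cap (substitute x_i' = x_i − (cap_i+1)): x_1 ≥ 9 gives C(8,3) = 56; x_2 ≥ 8 gives C(9,3) = 84; x_3 ≥ 4 gives C(13,3) = 286; x_4 ≥ 5 gives C(12,3) = 220. Together 646.
Add back pairs where two caps are both exceeded: 0 + 4 + 1 + 10 + 4 + 56 = 75.
By inclusion–exclusion the count is 680 − 646 + 75 = 109.

109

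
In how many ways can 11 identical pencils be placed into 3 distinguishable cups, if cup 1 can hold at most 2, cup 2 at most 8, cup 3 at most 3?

6

Without the upper bounds there are C(13,2) = 78 ways to split 11 among 3 cups.
Subtract solutions that violate a single cap (substitute x_i' = x_i − (cap_i+1)): x_1 ≥ 3 gives C(10,2) = 45; x_2 ≥ 9 gives C(4,2) = 6; x_3 ≥ 4 gives C(9,2) = 36. Together 87.
Add back pairs where two caps are both exceeded: 0 + 15 + 0 = 15.
By inclusion–exclusion the count is 78 − 87 + 15 = 6.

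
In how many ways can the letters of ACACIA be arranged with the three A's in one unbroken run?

12

Treat the 3 copies of A as a single block. The multiset to arrange is then {AAA, C, C, I}, 4 items in all.
That gives (4)!/(2!) = 12 arrangements.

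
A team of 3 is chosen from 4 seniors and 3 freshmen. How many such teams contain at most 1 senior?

13

Split by how many seniors are chosen (0 through 1).
Sum: C(4,0)·C(3,3) + C(4,1)·C(3,2) = 1 + 12 = 13.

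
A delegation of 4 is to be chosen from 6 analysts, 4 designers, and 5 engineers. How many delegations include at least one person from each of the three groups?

720

Unrestricted: C(15,4) = 1365 ways to pick any 4 of the 15.
Selections missing a whole group: no analysts → C(9,4) = 126; no designers → C(11,4) = 330; no engineers → C(10,4) = 210.
Add back selections omitting two groups (i.e. drawn from a single group): C(6,4) + C(4,4) + C(5,4) = 21.
By inclusion–exclusion: 1365 − 666 + 21 = 720.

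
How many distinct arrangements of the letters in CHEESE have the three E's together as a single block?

24

Treat the 3 copies of E as a single block. The multiset to arrange is then {EEE, C, H, S}, 4 items in all.
All 4 items are distinct, so there are (4)! = 24 arrangements.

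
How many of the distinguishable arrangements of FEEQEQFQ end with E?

210

Fix E in the last position and arrange the remaining 7 letters.
Those 7 letters have E appearing twice, F appearing twice, and Q appearing 3 times, giving (7)!/(3!·2!·2!) = 210.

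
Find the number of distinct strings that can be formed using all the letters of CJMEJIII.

3360

Letter multiplicities in CJMEJIII: C×1, E×1, I×3, J×2, M×1.
The number of distinct arrangements is 8!/(3!·2!) = 40320/12 = 3360.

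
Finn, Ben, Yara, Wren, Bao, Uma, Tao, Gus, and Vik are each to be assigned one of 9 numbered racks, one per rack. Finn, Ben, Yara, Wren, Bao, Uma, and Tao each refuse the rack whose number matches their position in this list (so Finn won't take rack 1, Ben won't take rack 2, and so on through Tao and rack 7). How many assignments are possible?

165016

Let Aᵢ (for 1 ≤ i ≤ 7) be the placements that put person i in their forbidden rack. Any j of these fix j positions, leaving (9−j)! ways to fill the rest, and there are C(7,j) ways to pick which j.
By inclusion–exclusion, the number of valid placements is Σ_{j=0}^{7} (−1)^j C(7,j)·(9−j)!.
Computing: 362880 − 282240 + 105840 − 25200 + 4200 − 504 + 42 − 2 = 165016.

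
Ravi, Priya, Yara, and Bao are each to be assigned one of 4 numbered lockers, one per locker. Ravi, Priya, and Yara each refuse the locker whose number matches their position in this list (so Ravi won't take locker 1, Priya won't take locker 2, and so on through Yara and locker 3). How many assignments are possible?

11

Let Aᵢ (for i ∈ {1, 2, 3}) be the placements that put person i in their forbidden locker. Any j of these fix j positions, leaving (4−j)! ways to fill the rest, and there are C(3,j) ways to pick which j.
By inclusion–exclusion, the number of valid placements is Σ_{j=0}^{3} (−1)^j C(3,j)·(4−j)!.
Computing: 24 − 18 + 6 − 1 = 11.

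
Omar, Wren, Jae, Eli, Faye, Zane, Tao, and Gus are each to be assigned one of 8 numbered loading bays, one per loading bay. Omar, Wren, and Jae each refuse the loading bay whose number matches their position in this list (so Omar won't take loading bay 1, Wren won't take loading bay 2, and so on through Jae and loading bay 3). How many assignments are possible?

27240

Let Aᵢ (for i ∈ {1, 2, 3}) be the placements that put person i in their forbidden loading bay. Any j of these fix j positions, leaving (8−j)! ways to fill the rest, and there are C(3,j) ways to pick which j.
By inclusion–exclusion, the number of valid placements is Σ_{j=0}^{3} (−1)^j C(3,j)·(8−j)!.
Computing: 40320 − 15120 + 2160 − 120 = 27240.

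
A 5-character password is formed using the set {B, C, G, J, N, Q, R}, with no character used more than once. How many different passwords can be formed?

2520

Choose and order 5 of the 7 symbols: the first character has 7 options, the next 6, and so on down to 3.
7 × 6 × 5 × 4 × 3 = 2520.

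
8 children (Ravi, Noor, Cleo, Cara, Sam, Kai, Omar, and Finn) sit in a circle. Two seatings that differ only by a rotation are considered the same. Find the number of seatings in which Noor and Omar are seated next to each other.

Glue Noor and Omar into a block (2 internal orders). Seating 7 units around a circle gives (6)! arrangements.
So 2 × (6)! = 2 × 720 = 1440.

1440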